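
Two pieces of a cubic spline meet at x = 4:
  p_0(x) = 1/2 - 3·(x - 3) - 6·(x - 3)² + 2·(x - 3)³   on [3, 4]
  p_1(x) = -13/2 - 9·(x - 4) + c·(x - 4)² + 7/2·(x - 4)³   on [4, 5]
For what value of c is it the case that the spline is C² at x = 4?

p_0''(x) = -12 + 12·(x - 3), so p_0''(4) = 0. On the right, p_1''(4) = 2c, so c = 0.

0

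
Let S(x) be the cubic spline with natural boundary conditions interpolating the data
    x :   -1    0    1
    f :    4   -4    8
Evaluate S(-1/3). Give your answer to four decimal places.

With σ_i denoting the second derivative at x_i, h_i = 1, 1, and Δ_i = (y_(i+1) − y_i)/h_i = -8, 12:
  1·σ_0 + 4·σ_1 + 1·σ_2 = 6(Δ_1 - Δ_0) = 120
Natural end conditions: σ_0 = σ_2 = 0.
Solving: σ_0 = 0, σ_1 = 30, σ_2 = 0.
On [-1, 0], S(x) = 4 - 13·(x + 1) + 0·(x + 1)² + 5·(x + 1)³.
With (x + 1) = 2/3: S(-1/3) = -86/27.

-3.1852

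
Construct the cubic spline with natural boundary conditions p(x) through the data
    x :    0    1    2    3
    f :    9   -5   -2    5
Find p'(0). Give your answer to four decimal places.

-18.2667

Put m_i = p'' at the i-th knot. Here h = (1, 1, 1) and Δ = (-14, 3, 7), so the interior equations h_(i-1)·m_(i-1) + 2(h_(i-1)+h_i)·m_i + h_i·m_(i+1) = 6(Δ_i − Δ_(i-1)) read
  1·m_0 + 4·m_1 + 1·m_2 = 6(Δ_1 - Δ_0) = 102
  1·m_1 + 4·m_2 + 1·m_3 = 6(Δ_2 - Δ_1) = 24
Natural end conditions: m_0 = m_3 = 0.
Solving: m_0 = 0, m_1 = 128/5, m_2 = -2/5, m_3 = 0.
On [0, 1], p'(x) = b_0 + 2c_0·x + 3d_0·x² with b_0 = Δ_0 - h_0(2m_0 + m_1)/6 = -274/15, c_0 = m_0/2 = 0, d_0 = (m_1 - m_0)/(6h_0) = 64/15. So p'(0) = -274/15.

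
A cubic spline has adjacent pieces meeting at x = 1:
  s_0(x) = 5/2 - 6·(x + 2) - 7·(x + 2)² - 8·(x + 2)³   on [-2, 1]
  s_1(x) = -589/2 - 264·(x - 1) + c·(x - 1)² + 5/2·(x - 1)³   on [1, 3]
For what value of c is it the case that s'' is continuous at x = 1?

s_0''(x) = -14 - 48·(x + 2), so s_0''(1) = -158. On the right, s_1''(1) = 2c, so c = -79.

-79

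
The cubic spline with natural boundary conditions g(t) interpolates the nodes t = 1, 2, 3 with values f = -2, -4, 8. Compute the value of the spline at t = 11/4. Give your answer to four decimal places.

4.1797

Put m_i = g'' at the i-th knot. Here h = (1, 1) and Δ = (-2, 12), so the interior equations h_(i-1)·m_(i-1) + 2(h_(i-1)+h_i)·m_i + h_i·m_(i+1) = 6(Δ_i − Δ_(i-1)) read
  1·m_0 + 4·m_1 + 1·m_2 = 6(Δ_1 - Δ_0) = 84
Natural end conditions: m_0 = m_2 = 0.
Forward elimination and back-substitution give m_0 = 0, m_1 = 21, m_2 = 0.
On [2, 3], g(t) = -4 + 5·(t - 2) + 21/2·(t - 2)² - 7/2·(t - 2)³.
With (t - 2) = 3/4: g(11/4) = 535/128.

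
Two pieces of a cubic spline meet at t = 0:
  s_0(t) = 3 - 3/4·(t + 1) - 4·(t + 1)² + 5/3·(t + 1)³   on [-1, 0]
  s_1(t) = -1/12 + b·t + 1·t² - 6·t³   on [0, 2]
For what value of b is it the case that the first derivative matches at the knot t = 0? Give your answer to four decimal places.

-3.7500

s_0'(t) = -3/4 - 8·(t + 1) + 5·(t + 1)², so s_0'(0) = -15/4. On the right, s_1'(0) = b, so b = -15/4.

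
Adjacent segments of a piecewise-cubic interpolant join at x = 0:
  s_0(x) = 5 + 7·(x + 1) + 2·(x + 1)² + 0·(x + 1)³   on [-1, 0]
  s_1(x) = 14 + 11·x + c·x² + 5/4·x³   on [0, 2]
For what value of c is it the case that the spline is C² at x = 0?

2

s_0''(x) = 4 + 0·(x + 1), so s_0''(0) = 4. On the right, s_1''(0) = 2c, so c = 2.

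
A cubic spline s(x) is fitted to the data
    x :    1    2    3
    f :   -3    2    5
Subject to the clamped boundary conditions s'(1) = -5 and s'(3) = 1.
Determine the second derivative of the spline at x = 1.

36

Write M_i for s''(x_i). With h_i = 1, 1 and divided differences Δ_i = 5, 3, the continuity of s' gives the tridiagonal system
  1·M_0 + 4·M_1 + 1·M_2 = 6(Δ_1 - Δ_0) = -12
Clamped end conditions give two more equations: 2h_0·M_0 + h_0·M_1 = 6(Δ_0 - s'(1)) = 60 and h_1·M_1 + 2h_1·M_2 = 6(s'(3) - Δ_1) = -12.
Forward elimination and back-substitution give M_0 = 36, M_1 = -12, M_2 = 0.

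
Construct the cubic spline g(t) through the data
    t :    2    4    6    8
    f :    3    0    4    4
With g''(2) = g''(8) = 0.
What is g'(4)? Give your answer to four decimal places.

Let m_i = g''(x_i). Step sizes h_i = 2, 2, 2; slopes of the chords Δ_i = (y_(i+1) - y_i)/h_i = -3/2, 2, 0.
  2·m_0 + 8·m_1 + 2·m_2 = 6(Δ_1 - Δ_0) = 21
  2·m_1 + 8·m_2 + 2·m_3 = 6(Δ_2 - Δ_1) = -12
Natural end conditions: m_0 = m_3 = 0.
Solving the tridiagonal system: m_0 = 0, m_1 = 16/5, m_2 = -23/10, m_3 = 0.
On [4, 6], g'(t) = b_1 + 2c_1·(t - 4) + 3d_1·(t - 4)² with b_1 = Δ_1 - h_1(2m_1 + m_2)/6 = 19/30, c_1 = m_1/2 = 8/5, d_1 = (m_2 - m_1)/(6h_1) = -11/24. So g'(4) = 19/30.

0.6333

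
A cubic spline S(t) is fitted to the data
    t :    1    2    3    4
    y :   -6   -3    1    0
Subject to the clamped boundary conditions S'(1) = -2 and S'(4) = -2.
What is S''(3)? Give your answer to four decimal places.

With M_i denoting the second derivative at x_i, h_i = 1, 1, 1, and Δ_i = (y_(i+1) − y_i)/h_i = 3, 4, -1:
  1·M_0 + 4·M_1 + 1·M_2 = 6(Δ_1 - Δ_0) = 6
  1·M_1 + 4·M_2 + 1·M_3 = 6(Δ_2 - Δ_1) = -30
Clamped end conditions give two more equations: 2h_0·M_0 + h_0·M_1 = 6(Δ_0 - S'(1)) = 30 and h_2·M_2 + 2h_2·M_3 = 6(S'(4) - Δ_2) = -6.
Solving: M_0 = 76/5, M_1 = -2/5, M_2 = -38/5, M_3 = 4/5.

-7.6000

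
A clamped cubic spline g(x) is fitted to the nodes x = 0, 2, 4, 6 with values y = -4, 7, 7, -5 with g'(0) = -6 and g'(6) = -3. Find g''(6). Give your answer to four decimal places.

Put σ_i = g'' at the i-th knot. Here h = (2, 2, 2) and Δ = (11/2, 0, -6), so the interior equations h_(i-1)·σ_(i-1) + 2(h_(i-1)+h_i)·σ_i + h_i·σ_(i+1) = 6(Δ_i − Δ_(i-1)) read
  2·σ_0 + 8·σ_1 + 2·σ_2 = 6(Δ_1 - Δ_0) = -33
  2·σ_1 + 8·σ_2 + 2·σ_3 = 6(Δ_2 - Δ_1) = -36
Clamped end conditions give two more equations: 2h_0·σ_0 + h_0·σ_1 = 6(Δ_0 - g'(0)) = 69 and h_2·σ_2 + 2h_2·σ_3 = 6(g'(6) - Δ_2) = 18.
Hence σ_0 = 43/2, σ_1 = -17/2, σ_2 = -4, σ_3 = 13/2.

6.5000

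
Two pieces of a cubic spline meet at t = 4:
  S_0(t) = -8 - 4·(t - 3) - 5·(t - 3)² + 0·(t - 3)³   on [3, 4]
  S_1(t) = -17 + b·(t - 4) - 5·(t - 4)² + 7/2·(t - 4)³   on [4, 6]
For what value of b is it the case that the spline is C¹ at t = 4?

-14

S_0'(t) = -4 - 10·(t - 3) + 0·(t - 3)², so S_0'(4) = -14. On the right, S_1'(4) = b, so b = -14.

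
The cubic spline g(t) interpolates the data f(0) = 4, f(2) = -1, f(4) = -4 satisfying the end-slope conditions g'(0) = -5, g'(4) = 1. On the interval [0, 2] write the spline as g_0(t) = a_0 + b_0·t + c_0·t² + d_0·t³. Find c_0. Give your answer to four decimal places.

Write M_i for g''(x_i). With h_i = 2, 2 and divided differences Δ_i = -5/2, -3/2, the continuity of g' gives the tridiagonal system
  2·M_0 + 8·M_1 + 2·M_2 = 6(Δ_1 - Δ_0) = 6
Clamped end conditions give two more equations: 2h_0·M_0 + h_0·M_1 = 6(Δ_0 - g'(0)) = 15 and h_1·M_1 + 2h_1·M_2 = 6(g'(4) - Δ_1) = 15.
Solving the tridiagonal system: M_0 = 9/2, M_1 = -3/2, M_2 = 9/2.
On [0, 2], with g_0(t) = a_0 + b_0·t + c_0·t² + d_0·t³: c_0 = M_0/2 = 9/4, d_0 = (M_1 - M_0)/(6h_0) = -1/2, b_0 = Δ_0 - h_0(2M_0 + M_1)/6 = -5.

2.2500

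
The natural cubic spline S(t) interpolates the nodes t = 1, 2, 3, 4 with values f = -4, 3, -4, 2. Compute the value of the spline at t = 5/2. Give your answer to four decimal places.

Write M_i for S''(x_i). With h_i = 1, 1, 1 and divided differences Δ_i = 7, -7, 6, the continuity of S' gives the tridiagonal system
  1·M_0 + 4·M_1 + 1·M_2 = 6(Δ_1 - Δ_0) = -84
  1·M_1 + 4·M_2 + 1·M_3 = 6(Δ_2 - Δ_1) = 78
Natural end conditions: M_0 = M_3 = 0.
Hence M_0 = 0, M_1 = -138/5, M_2 = 132/5, M_3 = 0.
On [2, 3], S(t) = 3 - 11/5·(t - 2) - 69/5·(t - 2)² + 9·(t - 2)³.
With (t - 2) = 1/2: S(5/2) = -17/40.

-0.4250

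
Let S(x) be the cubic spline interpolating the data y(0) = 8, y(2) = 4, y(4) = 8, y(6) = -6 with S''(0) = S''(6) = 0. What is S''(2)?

Put M_i = S'' at the i-th knot. Here h = (2, 2, 2) and Δ = (-2, 2, -7), so the interior equations h_(i-1)·M_(i-1) + 2(h_(i-1)+h_i)·M_i + h_i·M_(i+1) = 6(Δ_i − Δ_(i-1)) read
  2·M_0 + 8·M_1 + 2·M_2 = 6(Δ_1 - Δ_0) = 24
  2·M_1 + 8·M_2 + 2·M_3 = 6(Δ_2 - Δ_1) = -54
Natural end conditions: M_0 = M_3 = 0.
Solving: M_0 = 0, M_1 = 5, M_2 = -8, M_3 = 0.

5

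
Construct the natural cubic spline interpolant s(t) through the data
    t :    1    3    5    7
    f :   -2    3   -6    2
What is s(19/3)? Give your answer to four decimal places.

Let σ_i = s''(x_i). Step sizes h_i = 2, 2, 2; slopes of the chords Δ_i = (y_(i+1) - y_i)/h_i = 5/2, -9/2, 4.
  2·σ_0 + 8·σ_1 + 2·σ_2 = 6(Δ_1 - Δ_0) = -42
  2·σ_1 + 8·σ_2 + 2·σ_3 = 6(Δ_2 - Δ_1) = 51
Natural end conditions: σ_0 = σ_3 = 0.
Solving the tridiagonal system: σ_0 = 0, σ_1 = -73/10, σ_2 = 41/5, σ_3 = 0.
On [5, 7], s(t) = -6 - 22/15·(t - 5) + 41/10·(t - 5)² - 41/60·(t - 5)³.
With (t - 5) = 4/3: s(19/3) = -926/405.

-2.2864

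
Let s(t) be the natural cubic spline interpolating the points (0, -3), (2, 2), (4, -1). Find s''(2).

-3

Write M_i for s''(x_i). With h_i = 2, 2 and divided differences Δ_i = 5/2, -3/2, the continuity of s' gives the tridiagonal system
  2·M_0 + 8·M_1 + 2·M_2 = 6(Δ_1 - Δ_0) = -24
Natural end conditions: M_0 = M_2 = 0.
Solving: M_0 = 0, M_1 = -3, M_2 = 0.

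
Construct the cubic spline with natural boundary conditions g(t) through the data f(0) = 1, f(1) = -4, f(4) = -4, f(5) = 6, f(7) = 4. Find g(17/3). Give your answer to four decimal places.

8.4159

Put σ_i = g'' at the i-th knot. Here h = (1, 3, 1, 2) and Δ = (-5, 0, 10, -1), so the interior equations h_(i-1)·σ_(i-1) + 2(h_(i-1)+h_i)·σ_i + h_i·σ_(i+1) = 6(Δ_i − Δ_(i-1)) read
  1·σ_0 + 8·σ_1 + 3·σ_2 = 6(Δ_1 - Δ_0) = 30
  3·σ_1 + 8·σ_2 + 1·σ_3 = 6(Δ_2 - Δ_1) = 60
  1·σ_2 + 6·σ_3 + 2·σ_4 = 6(Δ_3 - Δ_2) = -66
Natural end conditions: σ_0 = σ_4 = 0.
Solving: σ_0 = 0, σ_1 = 66/161, σ_2 = 1434/161, σ_3 = -2010/161, σ_4 = 0.
On [5, 7], g(t) = 6 + 1179/161·(t - 5) - 1005/161·(t - 5)² + 335/322·(t - 5)³.
With (t - 5) = 2/3: g(17/3) = 36584/4347.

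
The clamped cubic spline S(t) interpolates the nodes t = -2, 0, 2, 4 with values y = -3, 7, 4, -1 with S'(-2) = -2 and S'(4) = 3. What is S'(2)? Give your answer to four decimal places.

Let σ_i = S''(x_i). Step sizes h_i = 2, 2, 2; slopes of the chords Δ_i = (y_(i+1) - y_i)/h_i = 5, -3/2, -5/2.
  2·σ_0 + 8·σ_1 + 2·σ_2 = 6(Δ_1 - Δ_0) = -39
  2·σ_1 + 8·σ_2 + 2·σ_3 = 6(Δ_2 - Δ_1) = -6
Clamped end conditions give two more equations: 2h_0·σ_0 + h_0·σ_1 = 6(Δ_0 - S'(-2)) = 42 and h_2·σ_2 + 2h_2·σ_3 = 6(S'(4) - Δ_2) = 33.
Forward elimination and back-substitution give σ_0 = 44/3, σ_1 = -25/3, σ_2 = -5/6, σ_3 = 26/3.
On [2, 4], S'(t) = b_2 + 2c_2·(t - 2) + 3d_2·(t - 2)² with b_2 = Δ_2 - h_2(2σ_2 + σ_3)/6 = -29/6, c_2 = σ_2/2 = -5/12, d_2 = (σ_3 - σ_2)/(6h_2) = 19/24. So S'(2) = -29/6.

-4.8333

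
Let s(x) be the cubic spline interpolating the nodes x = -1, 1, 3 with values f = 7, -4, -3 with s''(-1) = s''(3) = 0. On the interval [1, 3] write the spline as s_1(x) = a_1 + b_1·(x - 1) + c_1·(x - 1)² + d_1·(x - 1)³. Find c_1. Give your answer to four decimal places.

With M_i denoting the second derivative at x_i, h_i = 2, 2, and Δ_i = (y_(i+1) − y_i)/h_i = -11/2, 1/2:
  2·M_0 + 8·M_1 + 2·M_2 = 6(Δ_1 - Δ_0) = 36
Natural end conditions: M_0 = M_2 = 0.
Solving: M_0 = 0, M_1 = 9/2, M_2 = 0.
On [1, 3], with s_1(x) = a_1 + b_1·(x - 1) + c_1·(x - 1)² + d_1·(x - 1)³: c_1 = M_1/2 = 9/4, d_1 = (M_2 - M_1)/(6h_1) = -3/8, b_1 = Δ_1 - h_1(2M_1 + M_2)/6 = -5/2.

2.2500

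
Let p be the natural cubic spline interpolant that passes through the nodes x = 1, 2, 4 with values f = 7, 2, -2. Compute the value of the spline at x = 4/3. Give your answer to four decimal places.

5.1852

Put m_i = p'' at the i-th knot. Here h = (1, 2) and Δ = (-5, -2), so the interior equations h_(i-1)·m_(i-1) + 2(h_(i-1)+h_i)·m_i + h_i·m_(i+1) = 6(Δ_i − Δ_(i-1)) read
  1·m_0 + 6·m_1 + 2·m_2 = 6(Δ_1 - Δ_0) = 18
Natural end conditions: m_0 = m_2 = 0.
Solving the tridiagonal system: m_0 = 0, m_1 = 3, m_2 = 0.
On [1, 2], p(x) = 7 - 11/2·(x - 1) + 0·(x - 1)² + 1/2·(x - 1)³.
With (x - 1) = 1/3: p(4/3) = 140/27.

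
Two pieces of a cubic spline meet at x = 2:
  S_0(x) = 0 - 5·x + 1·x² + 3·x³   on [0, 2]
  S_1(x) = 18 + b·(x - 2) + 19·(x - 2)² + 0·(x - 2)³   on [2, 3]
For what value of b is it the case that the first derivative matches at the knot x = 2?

35

S_0'(x) = -5 + 2·x + 9·x², so S_0'(2) = 35. On the right, S_1'(2) = b, so b = 35.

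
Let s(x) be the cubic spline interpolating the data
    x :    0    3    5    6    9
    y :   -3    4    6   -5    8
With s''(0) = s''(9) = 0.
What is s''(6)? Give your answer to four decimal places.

13.3699

With M_i denoting the second derivative at x_i, h_i = 3, 2, 1, 3, and Δ_i = (y_(i+1) − y_i)/h_i = 7/3, 1, -11, 13/3:
  3·M_0 + 10·M_1 + 2·M_2 = 6(Δ_1 - Δ_0) = -8
  2·M_1 + 6·M_2 + 1·M_3 = 6(Δ_2 - Δ_1) = -72
  1·M_2 + 8·M_3 + 3·M_4 = 6(Δ_3 - Δ_2) = 92
Natural end conditions: M_0 = M_4 = 0.
Solving the tridiagonal system: M_0 = 0, M_1 = 160/73, M_2 = -1092/73, M_3 = 976/73, M_4 = 0.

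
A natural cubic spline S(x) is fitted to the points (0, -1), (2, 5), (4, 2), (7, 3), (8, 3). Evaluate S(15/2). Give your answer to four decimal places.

3.0674

Put σ_i = S'' at the i-th knot. Here h = (2, 2, 3, 1) and Δ = (3, -3/2, 1/3, 0), so the interior equations h_(i-1)·σ_(i-1) + 2(h_(i-1)+h_i)·σ_i + h_i·σ_(i+1) = 6(Δ_i − Δ_(i-1)) read
  2·σ_0 + 8·σ_1 + 2·σ_2 = 6(Δ_1 - Δ_0) = -27
  2·σ_1 + 10·σ_2 + 3·σ_3 = 6(Δ_2 - Δ_1) = 11
  3·σ_2 + 8·σ_3 + 1·σ_4 = 6(Δ_3 - Δ_2) = -2
Natural end conditions: σ_0 = σ_4 = 0.
Solving the tridiagonal system: σ_0 = 0, σ_1 = -2105/536, σ_2 = 148/67, σ_3 = -289/268, σ_4 = 0.
On [7, 8], S(x) = 3 + 289/804·(x - 7) - 289/536·(x - 7)² + 289/1608·(x - 7)³.
With (x - 7) = 1/2: S(15/2) = 13153/4288.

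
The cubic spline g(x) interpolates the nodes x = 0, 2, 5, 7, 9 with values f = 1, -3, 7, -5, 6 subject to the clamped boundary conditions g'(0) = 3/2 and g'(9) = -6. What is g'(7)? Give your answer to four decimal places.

Write M_i for g''(x_i). With h_i = 2, 3, 2, 2 and divided differences Δ_i = -2, 10/3, -6, 11/2, the continuity of g' gives the tridiagonal system
  2·M_0 + 10·M_1 + 3·M_2 = 6(Δ_1 - Δ_0) = 32
  3·M_1 + 10·M_2 + 2·M_3 = 6(Δ_2 - Δ_1) = -56
  2·M_2 + 8·M_3 + 2·M_4 = 6(Δ_3 - Δ_2) = 69
Clamped end conditions give two more equations: 2h_0·M_0 + h_0·M_1 = 6(Δ_0 - g'(0)) = -21 and h_3·M_3 + 2h_3·M_4 = 6(g'(9) - Δ_3) = -69.
Forward elimination and back-substitution give M_0 = -115/12, M_1 = 26/3, M_2 = -71/6, M_3 = 109/6, M_4 = -79/3.
On [7, 9], g'(x) = b_3 + 2c_3·(x - 7) + 3d_3·(x - 7)² with b_3 = Δ_3 - h_3(2M_3 + M_4)/6 = 13/6, c_3 = M_3/2 = 109/12, d_3 = (M_4 - M_3)/(6h_3) = -89/24. So g'(7) = 13/6.

2.1667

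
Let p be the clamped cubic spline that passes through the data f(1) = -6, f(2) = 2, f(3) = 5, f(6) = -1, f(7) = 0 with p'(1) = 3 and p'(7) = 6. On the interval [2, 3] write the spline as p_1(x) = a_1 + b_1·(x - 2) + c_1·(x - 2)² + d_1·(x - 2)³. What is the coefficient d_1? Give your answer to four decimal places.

Let m_i = p''(x_i). Step sizes h_i = 1, 1, 3, 1; slopes of the chords Δ_i = (y_(i+1) - y_i)/h_i = 8, 3, -2, 1.
  1·m_0 + 4·m_1 + 1·m_2 = 6(Δ_1 - Δ_0) = -30
  1·m_1 + 8·m_2 + 3·m_3 = 6(Δ_2 - Δ_1) = -30
  3·m_2 + 8·m_3 + 1·m_4 = 6(Δ_3 - Δ_2) = 18
Clamped end conditions give two more equations: 2h_0·m_0 + h_0·m_1 = 6(Δ_0 - p'(1)) = 30 and h_3·m_3 + 2h_3·m_4 = 6(p'(7) - Δ_3) = 30.
Hence m_0 = 799/38, m_1 = -229/19, m_2 = -107/38, m_3 = 29/19, m_4 = 541/38.
On [2, 3], with p_1(x) = a_1 + b_1·(x - 2) + c_1·(x - 2)² + d_1·(x - 2)³: c_1 = m_1/2 = -229/38, d_1 = (m_2 - m_1)/(6h_1) = 117/76, b_1 = Δ_1 - h_1(2m_1 + m_2)/6 = 569/76.

1.5395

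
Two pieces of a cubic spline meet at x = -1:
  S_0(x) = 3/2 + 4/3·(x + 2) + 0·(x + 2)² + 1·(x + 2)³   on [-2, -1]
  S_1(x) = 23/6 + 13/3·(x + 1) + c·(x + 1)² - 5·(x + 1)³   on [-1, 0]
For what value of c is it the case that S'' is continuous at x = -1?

S_0''(x) = 0 + 6·(x + 2), so S_0''(-1) = 6. On the right, S_1''(-1) = 2c, so c = 3.

3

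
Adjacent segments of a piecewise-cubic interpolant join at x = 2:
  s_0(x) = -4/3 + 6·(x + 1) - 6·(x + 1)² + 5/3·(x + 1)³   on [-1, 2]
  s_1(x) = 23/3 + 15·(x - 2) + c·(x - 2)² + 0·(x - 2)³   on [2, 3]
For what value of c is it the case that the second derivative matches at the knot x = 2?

s_0''(x) = -12 + 10·(x + 1), so s_0''(2) = 18. On the right, s_1''(2) = 2c, so c = 9.

9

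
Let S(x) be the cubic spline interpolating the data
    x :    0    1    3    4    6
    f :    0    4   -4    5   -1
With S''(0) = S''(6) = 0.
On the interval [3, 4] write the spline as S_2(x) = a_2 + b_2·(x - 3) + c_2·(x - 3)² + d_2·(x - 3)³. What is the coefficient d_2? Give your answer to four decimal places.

-5.9892

Write σ_i for S''(x_i). With h_i = 1, 2, 1, 2 and divided differences Δ_i = 4, -4, 9, -3, the continuity of S' gives the tridiagonal system
  1·σ_0 + 6·σ_1 + 2·σ_2 = 6(Δ_1 - Δ_0) = -48
  2·σ_1 + 6·σ_2 + 1·σ_3 = 6(Δ_2 - Δ_1) = 78
  1·σ_2 + 6·σ_3 + 2·σ_4 = 6(Δ_3 - Δ_2) = -72
Natural end conditions: σ_0 = σ_4 = 0.
Solving the tridiagonal system: σ_0 = 0, σ_1 = -460/31, σ_2 = 636/31, σ_3 = -478/31, σ_4 = 0.
On [3, 4], with S_2(x) = a_2 + b_2·(x - 3) + c_2·(x - 3)² + d_2·(x - 3)³: c_2 = σ_2/2 = 318/31, d_2 = (σ_3 - σ_2)/(6h_2) = -557/93, b_2 = Δ_2 - h_2(2σ_2 + σ_3)/6 = 440/93.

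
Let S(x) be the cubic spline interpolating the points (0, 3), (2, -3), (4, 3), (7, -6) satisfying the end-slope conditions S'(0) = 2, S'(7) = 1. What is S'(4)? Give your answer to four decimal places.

0.9189

Let σ_i = S''(x_i). Step sizes h_i = 2, 2, 3; slopes of the chords Δ_i = (y_(i+1) - y_i)/h_i = -3, 3, -3.
  2·σ_0 + 8·σ_1 + 2·σ_2 = 6(Δ_1 - Δ_0) = 36
  2·σ_1 + 10·σ_2 + 3·σ_3 = 6(Δ_2 - Δ_1) = -36
Clamped end conditions give two more equations: 2h_0·σ_0 + h_0·σ_1 = 6(Δ_0 - S'(0)) = -30 and h_2·σ_2 + 2h_2·σ_3 = 6(S'(7) - Δ_2) = 24.
Forward elimination and back-substitution give σ_0 = -454/37, σ_1 = 353/37, σ_2 = -292/37, σ_3 = 294/37.
On [4, 7], S'(x) = b_2 + 2c_2·(x - 4) + 3d_2·(x - 4)² with b_2 = Δ_2 - h_2(2σ_2 + σ_3)/6 = 34/37, c_2 = σ_2/2 = -146/37, d_2 = (σ_3 - σ_2)/(6h_2) = 293/333. So S'(4) = 34/37.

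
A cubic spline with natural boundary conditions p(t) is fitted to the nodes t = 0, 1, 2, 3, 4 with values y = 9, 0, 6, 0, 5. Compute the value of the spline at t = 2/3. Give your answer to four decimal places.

1.1217

With M_i denoting the second derivative at x_i, h_i = 1, 1, 1, 1, and Δ_i = (y_(i+1) − y_i)/h_i = -9, 6, -6, 5:
  1·M_0 + 4·M_1 + 1·M_2 = 6(Δ_1 - Δ_0) = 90
  1·M_1 + 4·M_2 + 1·M_3 = 6(Δ_2 - Δ_1) = -72
  1·M_2 + 4·M_3 + 1·M_4 = 6(Δ_3 - Δ_2) = 66
Natural end conditions: M_0 = M_4 = 0.
Forward elimination and back-substitution give M_0 = 0, M_1 = 213/7, M_2 = -222/7, M_3 = 171/7, M_4 = 0.
On [0, 1], p(t) = 9 - 197/14·t + 0·t² + 71/14·t³.
With t = 2/3: p(2/3) = 212/189.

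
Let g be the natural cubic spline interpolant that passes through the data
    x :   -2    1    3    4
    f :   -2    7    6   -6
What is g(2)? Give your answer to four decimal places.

With M_i denoting the second derivative at x_i, h_i = 3, 2, 1, and Δ_i = (y_(i+1) − y_i)/h_i = 3, -1/2, -12:
  3·M_0 + 10·M_1 + 2·M_2 = 6(Δ_1 - Δ_0) = -21
  2·M_1 + 6·M_2 + 1·M_3 = 6(Δ_2 - Δ_1) = -69
Natural end conditions: M_0 = M_3 = 0.
Forward elimination and back-substitution give M_0 = 0, M_1 = 3/14, M_2 = -81/7, M_3 = 0.
On [1, 3], g(x) = 7 + 45/14·(x - 1) + 3/28·(x - 1)² - 55/56·(x - 1)³.
With (x - 1) = 1: g(2) = 523/56.

9.3393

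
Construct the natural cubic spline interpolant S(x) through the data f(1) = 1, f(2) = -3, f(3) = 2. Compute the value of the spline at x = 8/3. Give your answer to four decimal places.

Write σ_i for S''(x_i). With h_i = 1, 1 and divided differences Δ_i = -4, 5, the continuity of S' gives the tridiagonal system
  1·σ_0 + 4·σ_1 + 1·σ_2 = 6(Δ_1 - Δ_0) = 54
Natural end conditions: σ_0 = σ_2 = 0.
Solving: σ_0 = 0, σ_1 = 27/2, σ_2 = 0.
On [2, 3], S(x) = -3 + 1/2·(x - 2) + 27/4·(x - 2)² - 9/4·(x - 2)³.
With (x - 2) = 2/3: S(8/3) = -1/3.

-0.3333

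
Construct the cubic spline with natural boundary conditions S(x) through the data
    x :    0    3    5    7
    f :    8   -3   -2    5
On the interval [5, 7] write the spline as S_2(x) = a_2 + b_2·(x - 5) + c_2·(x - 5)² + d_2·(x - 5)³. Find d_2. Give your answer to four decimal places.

Let M_i = S''(x_i). Step sizes h_i = 3, 2, 2; slopes of the chords Δ_i = (y_(i+1) - y_i)/h_i = -11/3, 1/2, 7/2.
  3·M_0 + 10·M_1 + 2·M_2 = 6(Δ_1 - Δ_0) = 25
  2·M_1 + 8·M_2 + 2·M_3 = 6(Δ_2 - Δ_1) = 18
Natural end conditions: M_0 = M_3 = 0.
Solving the tridiagonal system: M_0 = 0, M_1 = 41/19, M_2 = 65/38, M_3 = 0.
On [5, 7], with S_2(x) = a_2 + b_2·(x - 5) + c_2·(x - 5)² + d_2·(x - 5)³: c_2 = M_2/2 = 65/76, d_2 = (M_3 - M_2)/(6h_2) = -65/456, b_2 = Δ_2 - h_2(2M_2 + M_3)/6 = 269/114.

-0.1425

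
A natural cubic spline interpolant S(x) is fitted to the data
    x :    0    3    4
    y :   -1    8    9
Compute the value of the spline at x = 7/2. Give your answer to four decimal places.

Put σ_i = S'' at the i-th knot. Here h = (3, 1) and Δ = (3, 1), so the interior equations h_(i-1)·σ_(i-1) + 2(h_(i-1)+h_i)·σ_i + h_i·σ_(i+1) = 6(Δ_i − Δ_(i-1)) read
  3·σ_0 + 8·σ_1 + 1·σ_2 = 6(Δ_1 - Δ_0) = -12
Natural end conditions: σ_0 = σ_2 = 0.
Forward elimination and back-substitution give σ_0 = 0, σ_1 = -3/2, σ_2 = 0.
On [3, 4], S(x) = 8 + 3/2·(x - 3) - 3/4·(x - 3)² + 1/4·(x - 3)³.
With (x - 3) = 1/2: S(7/2) = 275/32.

8.5938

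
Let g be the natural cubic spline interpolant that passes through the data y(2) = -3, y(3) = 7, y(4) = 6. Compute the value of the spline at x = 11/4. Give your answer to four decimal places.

5.4023

With σ_i denoting the second derivative at x_i, h_i = 1, 1, and Δ_i = (y_(i+1) − y_i)/h_i = 10, -1:
  1·σ_0 + 4·σ_1 + 1·σ_2 = 6(Δ_1 - Δ_0) = -66
Natural end conditions: σ_0 = σ_2 = 0.
Hence σ_0 = 0, σ_1 = -33/2, σ_2 = 0.
On [2, 3], g(x) = -3 + 51/4·(x - 2) + 0·(x - 2)² - 11/4·(x - 2)³.
With (x - 2) = 3/4: g(11/4) = 1383/256.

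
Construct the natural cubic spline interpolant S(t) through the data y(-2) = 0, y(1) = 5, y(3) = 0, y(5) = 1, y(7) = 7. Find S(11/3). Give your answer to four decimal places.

-0.5726

With m_i denoting the second derivative at x_i, h_i = 3, 2, 2, 2, and Δ_i = (y_(i+1) − y_i)/h_i = 5/3, -5/2, 1/2, 3:
  3·m_0 + 10·m_1 + 2·m_2 = 6(Δ_1 - Δ_0) = -25
  2·m_1 + 8·m_2 + 2·m_3 = 6(Δ_2 - Δ_1) = 18
  2·m_2 + 8·m_3 + 2·m_4 = 6(Δ_3 - Δ_2) = 15
Natural end conditions: m_0 = m_4 = 0.
Forward elimination and back-substitution give m_0 = 0, m_1 = -216/71, m_2 = 385/142, m_3 = 85/71, m_4 = 0.
On [3, 5], S(t) = 0 - 727/426·(t - 3) + 385/284·(t - 3)² - 215/1704·(t - 3)³.
With (t - 3) = 2/3: S(11/3) = -3293/5751.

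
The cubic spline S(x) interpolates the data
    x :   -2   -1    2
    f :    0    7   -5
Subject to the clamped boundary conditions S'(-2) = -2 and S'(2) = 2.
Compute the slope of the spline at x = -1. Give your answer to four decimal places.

Put m_i = S'' at the i-th knot. Here h = (1, 3) and Δ = (7, -4), so the interior equations h_(i-1)·m_(i-1) + 2(h_(i-1)+h_i)·m_i + h_i·m_(i+1) = 6(Δ_i − Δ_(i-1)) read
  1·m_0 + 8·m_1 + 3·m_2 = 6(Δ_1 - Δ_0) = -66
Clamped end conditions give two more equations: 2h_0·m_0 + h_0·m_1 = 6(Δ_0 - S'(-2)) = 54 and h_1·m_1 + 2h_1·m_2 = 6(S'(2) - Δ_1) = 36.
Solving: m_0 = 145/4, m_1 = -37/2, m_2 = 61/4.
On [-1, 2], S'(x) = b_1 + 2c_1·(x + 1) + 3d_1·(x + 1)² with b_1 = Δ_1 - h_1(2m_1 + m_2)/6 = 55/8, c_1 = m_1/2 = -37/4, d_1 = (m_2 - m_1)/(6h_1) = 15/8. So S'(-1) = 55/8.

6.8750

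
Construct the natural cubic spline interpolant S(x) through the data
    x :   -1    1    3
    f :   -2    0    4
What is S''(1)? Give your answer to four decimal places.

0.7500

Let σ_i = S''(x_i). Step sizes h_i = 2, 2; slopes of the chords Δ_i = (y_(i+1) - y_i)/h_i = 1, 2.
  2·σ_0 + 8·σ_1 + 2·σ_2 = 6(Δ_1 - Δ_0) = 6
Natural end conditions: σ_0 = σ_2 = 0.
Solving the tridiagonal system: σ_0 = 0, σ_1 = 3/4, σ_2 = 0.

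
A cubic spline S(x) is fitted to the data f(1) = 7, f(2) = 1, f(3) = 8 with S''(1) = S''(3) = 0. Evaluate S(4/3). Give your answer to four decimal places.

Let M_i = S''(x_i). Step sizes h_i = 1, 1; slopes of the chords Δ_i = (y_(i+1) - y_i)/h_i = -6, 7.
  1·M_0 + 4·M_1 + 1·M_2 = 6(Δ_1 - Δ_0) = 78
Natural end conditions: M_0 = M_2 = 0.
Solving the tridiagonal system: M_0 = 0, M_1 = 39/2, M_2 = 0.
On [1, 2], S(x) = 7 - 37/4·(x - 1) + 0·(x - 1)² + 13/4·(x - 1)³.
With (x - 1) = 1/3: S(4/3) = 109/27.

4.0370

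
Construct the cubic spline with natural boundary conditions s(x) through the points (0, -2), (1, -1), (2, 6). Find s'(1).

Write m_i for s''(x_i). With h_i = 1, 1 and divided differences Δ_i = 1, 7, the continuity of s' gives the tridiagonal system
  1·m_0 + 4·m_1 + 1·m_2 = 6(Δ_1 - Δ_0) = 36
Natural end conditions: m_0 = m_2 = 0.
Forward elimination and back-substitution give m_0 = 0, m_1 = 9, m_2 = 0.
On [1, 2], s'(x) = b_1 + 2c_1·(x - 1) + 3d_1·(x - 1)² with b_1 = Δ_1 - h_1(2m_1 + m_2)/6 = 4, c_1 = m_1/2 = 9/2, d_1 = (m_2 - m_1)/(6h_1) = -3/2. So s'(1) = 4.

4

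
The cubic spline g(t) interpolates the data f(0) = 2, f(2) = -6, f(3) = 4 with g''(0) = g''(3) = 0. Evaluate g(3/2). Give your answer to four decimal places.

-7.0625

Let M_i = g''(x_i). Step sizes h_i = 2, 1; slopes of the chords Δ_i = (y_(i+1) - y_i)/h_i = -4, 10.
  2·M_0 + 6·M_1 + 1·M_2 = 6(Δ_1 - Δ_0) = 84
Natural end conditions: M_0 = M_2 = 0.
Solving: M_0 = 0, M_1 = 14, M_2 = 0.
On [0, 2], g(t) = 2 - 26/3·t + 0·t² + 7/6·t³.
With t = 3/2: g(3/2) = -113/16.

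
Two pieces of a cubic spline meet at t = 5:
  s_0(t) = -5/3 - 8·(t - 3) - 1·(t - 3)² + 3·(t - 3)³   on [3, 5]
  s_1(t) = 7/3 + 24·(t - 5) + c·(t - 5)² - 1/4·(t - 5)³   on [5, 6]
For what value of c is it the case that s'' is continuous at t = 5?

17

s_0''(t) = -2 + 18·(t - 3), so s_0''(5) = 34. On the right, s_1''(5) = 2c, so c = 17.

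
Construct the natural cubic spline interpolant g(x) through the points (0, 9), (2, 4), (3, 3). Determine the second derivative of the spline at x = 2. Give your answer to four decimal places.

1.5000

Put σ_i = g'' at the i-th knot. Here h = (2, 1) and Δ = (-5/2, -1), so the interior equations h_(i-1)·σ_(i-1) + 2(h_(i-1)+h_i)·σ_i + h_i·σ_(i+1) = 6(Δ_i − Δ_(i-1)) read
  2·σ_0 + 6·σ_1 + 1·σ_2 = 6(Δ_1 - Δ_0) = 9
Natural end conditions: σ_0 = σ_2 = 0.
Hence σ_0 = 0, σ_1 = 3/2, σ_2 = 0.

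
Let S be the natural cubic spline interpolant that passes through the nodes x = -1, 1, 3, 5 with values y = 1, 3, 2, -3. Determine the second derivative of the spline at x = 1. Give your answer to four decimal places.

-0.8000

Put m_i = S'' at the i-th knot. Here h = (2, 2, 2) and Δ = (1, -1/2, -5/2), so the interior equations h_(i-1)·m_(i-1) + 2(h_(i-1)+h_i)·m_i + h_i·m_(i+1) = 6(Δ_i − Δ_(i-1)) read
  2·m_0 + 8·m_1 + 2·m_2 = 6(Δ_1 - Δ_0) = -9
  2·m_1 + 8·m_2 + 2·m_3 = 6(Δ_2 - Δ_1) = -12
Natural end conditions: m_0 = m_3 = 0.
Solving the tridiagonal system: m_0 = 0, m_1 = -4/5, m_2 = -13/10, m_3 = 0.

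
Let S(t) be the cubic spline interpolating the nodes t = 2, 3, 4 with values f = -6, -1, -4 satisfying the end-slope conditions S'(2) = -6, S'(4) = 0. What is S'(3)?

3

Put m_i = S'' at the i-th knot. Here h = (1, 1) and Δ = (5, -3), so the interior equations h_(i-1)·m_(i-1) + 2(h_(i-1)+h_i)·m_i + h_i·m_(i+1) = 6(Δ_i − Δ_(i-1)) read
  1·m_0 + 4·m_1 + 1·m_2 = 6(Δ_1 - Δ_0) = -48
Clamped end conditions give two more equations: 2h_0·m_0 + h_0·m_1 = 6(Δ_0 - S'(2)) = 66 and h_1·m_1 + 2h_1·m_2 = 6(S'(4) - Δ_1) = 18.
Forward elimination and back-substitution give m_0 = 48, m_1 = -30, m_2 = 24.
On [3, 4], S'(t) = b_1 + 2c_1·(t - 3) + 3d_1·(t - 3)² with b_1 = Δ_1 - h_1(2m_1 + m_2)/6 = 3, c_1 = m_1/2 = -15, d_1 = (m_2 - m_1)/(6h_1) = 9. So S'(3) = 3.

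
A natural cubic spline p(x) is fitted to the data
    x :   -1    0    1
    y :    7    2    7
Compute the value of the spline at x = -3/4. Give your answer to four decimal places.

5.1641

Write M_i for p''(x_i). With h_i = 1, 1 and divided differences Δ_i = -5, 5, the continuity of p' gives the tridiagonal system
  1·M_0 + 4·M_1 + 1·M_2 = 6(Δ_1 - Δ_0) = 60
Natural end conditions: M_0 = M_2 = 0.
Solving the tridiagonal system: M_0 = 0, M_1 = 15, M_2 = 0.
On [-1, 0], p(x) = 7 - 15/2·(x + 1) + 0·(x + 1)² + 5/2·(x + 1)³.
With (x + 1) = 1/4: p(-3/4) = 661/128.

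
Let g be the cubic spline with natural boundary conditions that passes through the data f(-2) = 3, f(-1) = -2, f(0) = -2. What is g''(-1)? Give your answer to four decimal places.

Write σ_i for g''(x_i). With h_i = 1, 1 and divided differences Δ_i = -5, 0, the continuity of g' gives the tridiagonal system
  1·σ_0 + 4·σ_1 + 1·σ_2 = 6(Δ_1 - Δ_0) = 30
Natural end conditions: σ_0 = σ_2 = 0.
Hence σ_0 = 0, σ_1 = 15/2, σ_2 = 0.

7.5000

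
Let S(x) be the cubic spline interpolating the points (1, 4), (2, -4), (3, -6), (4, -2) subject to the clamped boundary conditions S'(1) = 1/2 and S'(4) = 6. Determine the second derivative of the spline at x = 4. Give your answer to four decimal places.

4.0667

Let M_i = S''(x_i). Step sizes h_i = 1, 1, 1; slopes of the chords Δ_i = (y_(i+1) - y_i)/h_i = -8, -2, 4.
  1·M_0 + 4·M_1 + 1·M_2 = 6(Δ_1 - Δ_0) = 36
  1·M_1 + 4·M_2 + 1·M_3 = 6(Δ_2 - Δ_1) = 36
Clamped end conditions give two more equations: 2h_0·M_0 + h_0·M_1 = 6(Δ_0 - S'(1)) = -51 and h_2·M_2 + 2h_2·M_3 = 6(S'(4) - Δ_2) = 12.
Solving the tridiagonal system: M_0 = -506/15, M_1 = 247/15, M_2 = 58/15, M_3 = 61/15.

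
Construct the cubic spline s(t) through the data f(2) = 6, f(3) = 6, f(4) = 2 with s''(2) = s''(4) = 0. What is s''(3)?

Let σ_i = s''(x_i). Step sizes h_i = 1, 1; slopes of the chords Δ_i = (y_(i+1) - y_i)/h_i = 0, -4.
  1·σ_0 + 4·σ_1 + 1·σ_2 = 6(Δ_1 - Δ_0) = -24
Natural end conditions: σ_0 = σ_2 = 0.
Forward elimination and back-substitution give σ_0 = 0, σ_1 = -6, σ_2 = 0.

-6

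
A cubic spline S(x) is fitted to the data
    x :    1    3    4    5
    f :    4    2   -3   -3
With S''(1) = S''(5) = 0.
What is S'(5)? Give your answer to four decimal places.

Put σ_i = S'' at the i-th knot. Here h = (2, 1, 1) and Δ = (-1, -5, 0), so the interior equations h_(i-1)·σ_(i-1) + 2(h_(i-1)+h_i)·σ_i + h_i·σ_(i+1) = 6(Δ_i − Δ_(i-1)) read
  2·σ_0 + 6·σ_1 + 1·σ_2 = 6(Δ_1 - Δ_0) = -24
  1·σ_1 + 4·σ_2 + 1·σ_3 = 6(Δ_2 - Δ_1) = 30
Natural end conditions: σ_0 = σ_3 = 0.
Hence σ_0 = 0, σ_1 = -126/23, σ_2 = 204/23, σ_3 = 0.
On [4, 5], S'(x) = b_2 + 2c_2·(x - 4) + 3d_2·(x - 4)² with b_2 = Δ_2 - h_2(2σ_2 + σ_3)/6 = -68/23, c_2 = σ_2/2 = 102/23, d_2 = (σ_3 - σ_2)/(6h_2) = -34/23. So S'(5) = 34/23.

1.4783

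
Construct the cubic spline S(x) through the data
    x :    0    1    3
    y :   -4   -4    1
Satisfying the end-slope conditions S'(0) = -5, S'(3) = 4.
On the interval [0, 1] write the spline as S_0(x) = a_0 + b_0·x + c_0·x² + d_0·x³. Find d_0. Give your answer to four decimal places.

-2.7500

Let σ_i = S''(x_i). Step sizes h_i = 1, 2; slopes of the chords Δ_i = (y_(i+1) - y_i)/h_i = 0, 5/2.
  1·σ_0 + 6·σ_1 + 2·σ_2 = 6(Δ_1 - Δ_0) = 15
Clamped end conditions give two more equations: 2h_0·σ_0 + h_0·σ_1 = 6(Δ_0 - S'(0)) = 30 and h_1·σ_1 + 2h_1·σ_2 = 6(S'(3) - Δ_1) = 9.
Solving: σ_0 = 31/2, σ_1 = -1, σ_2 = 11/4.
On [0, 1], with S_0(x) = a_0 + b_0·x + c_0·x² + d_0·x³: c_0 = σ_0/2 = 31/4, d_0 = (σ_1 - σ_0)/(6h_0) = -11/4, b_0 = Δ_0 - h_0(2σ_0 + σ_1)/6 = -5.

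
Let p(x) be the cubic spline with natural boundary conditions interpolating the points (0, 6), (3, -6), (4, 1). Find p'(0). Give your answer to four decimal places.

-8.1250

Write σ_i for p''(x_i). With h_i = 3, 1 and divided differences Δ_i = -4, 7, the continuity of p' gives the tridiagonal system
  3·σ_0 + 8·σ_1 + 1·σ_2 = 6(Δ_1 - Δ_0) = 66
Natural end conditions: σ_0 = σ_2 = 0.
Solving the tridiagonal system: σ_0 = 0, σ_1 = 33/4, σ_2 = 0.
On [0, 3], p'(x) = b_0 + 2c_0·x + 3d_0·x² with b_0 = Δ_0 - h_0(2σ_0 + σ_1)/6 = -65/8, c_0 = σ_0/2 = 0, d_0 = (σ_1 - σ_0)/(6h_0) = 11/24. So p'(0) = -65/8.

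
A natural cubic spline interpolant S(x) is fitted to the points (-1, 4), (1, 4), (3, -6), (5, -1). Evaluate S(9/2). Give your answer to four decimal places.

-3.3438

With M_i denoting the second derivative at x_i, h_i = 2, 2, 2, and Δ_i = (y_(i+1) − y_i)/h_i = 0, -5, 5/2:
  2·M_0 + 8·M_1 + 2·M_2 = 6(Δ_1 - Δ_0) = -30
  2·M_1 + 8·M_2 + 2·M_3 = 6(Δ_2 - Δ_1) = 45
Natural end conditions: M_0 = M_3 = 0.
Forward elimination and back-substitution give M_0 = 0, M_1 = -11/2, M_2 = 7, M_3 = 0.
On [3, 5], S(x) = -6 - 13/6·(x - 3) + 7/2·(x - 3)² - 7/12·(x - 3)³.
With (x - 3) = 3/2: S(9/2) = -107/32.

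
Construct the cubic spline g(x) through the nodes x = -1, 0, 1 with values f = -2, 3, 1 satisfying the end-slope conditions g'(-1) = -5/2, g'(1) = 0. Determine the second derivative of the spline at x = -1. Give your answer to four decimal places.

Write σ_i for g''(x_i). With h_i = 1, 1 and divided differences Δ_i = 5, -2, the continuity of g' gives the tridiagonal system
  1·σ_0 + 4·σ_1 + 1·σ_2 = 6(Δ_1 - Δ_0) = -42
Clamped end conditions give two more equations: 2h_0·σ_0 + h_0·σ_1 = 6(Δ_0 - g'(-1)) = 45 and h_1·σ_1 + 2h_1·σ_2 = 6(g'(1) - Δ_1) = 12.
Solving: σ_0 = 137/4, σ_1 = -47/2, σ_2 = 71/4.

34.2500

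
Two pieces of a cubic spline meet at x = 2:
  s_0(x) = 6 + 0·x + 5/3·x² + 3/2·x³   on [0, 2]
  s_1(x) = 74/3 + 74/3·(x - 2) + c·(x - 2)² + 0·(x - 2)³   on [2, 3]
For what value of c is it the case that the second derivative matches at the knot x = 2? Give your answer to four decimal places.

s_0''(x) = 10/3 + 9·x, so s_0''(2) = 64/3. On the right, s_1''(2) = 2c, so c = 32/3.

10.6667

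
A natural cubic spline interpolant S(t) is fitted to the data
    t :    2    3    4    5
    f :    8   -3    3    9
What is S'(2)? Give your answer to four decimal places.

With m_i denoting the second derivative at x_i, h_i = 1, 1, 1, and Δ_i = (y_(i+1) − y_i)/h_i = -11, 6, 6:
  1·m_0 + 4·m_1 + 1·m_2 = 6(Δ_1 - Δ_0) = 102
  1·m_1 + 4·m_2 + 1·m_3 = 6(Δ_2 - Δ_1) = 0
Natural end conditions: m_0 = m_3 = 0.
Solving the tridiagonal system: m_0 = 0, m_1 = 136/5, m_2 = -34/5, m_3 = 0.
On [2, 3], S'(t) = b_0 + 2c_0·(t - 2) + 3d_0·(t - 2)² with b_0 = Δ_0 - h_0(2m_0 + m_1)/6 = -233/15, c_0 = m_0/2 = 0, d_0 = (m_1 - m_0)/(6h_0) = 68/15. So S'(2) = -233/15.

-15.5333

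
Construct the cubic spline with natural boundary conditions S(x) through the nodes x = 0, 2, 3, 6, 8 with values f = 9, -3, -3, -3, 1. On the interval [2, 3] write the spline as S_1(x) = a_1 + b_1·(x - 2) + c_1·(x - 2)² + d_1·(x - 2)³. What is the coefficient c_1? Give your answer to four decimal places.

3.1154

Write m_i for S''(x_i). With h_i = 2, 1, 3, 2 and divided differences Δ_i = -6, 0, 0, 2, the continuity of S' gives the tridiagonal system
  2·m_0 + 6·m_1 + 1·m_2 = 6(Δ_1 - Δ_0) = 36
  1·m_1 + 8·m_2 + 3·m_3 = 6(Δ_2 - Δ_1) = 0
  3·m_2 + 10·m_3 + 2·m_4 = 6(Δ_3 - Δ_2) = 12
Natural end conditions: m_0 = m_4 = 0.
Hence m_0 = 0, m_1 = 81/13, m_2 = -18/13, m_3 = 21/13, m_4 = 0.
On [2, 3], with S_1(x) = a_1 + b_1·(x - 2) + c_1·(x - 2)² + d_1·(x - 2)³: c_1 = m_1/2 = 81/26, d_1 = (m_2 - m_1)/(6h_1) = -33/26, b_1 = Δ_1 - h_1(2m_1 + m_2)/6 = -24/13.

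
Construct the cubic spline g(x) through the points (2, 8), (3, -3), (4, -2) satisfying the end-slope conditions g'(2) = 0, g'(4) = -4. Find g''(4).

-35

Let M_i = g''(x_i). Step sizes h_i = 1, 1; slopes of the chords Δ_i = (y_(i+1) - y_i)/h_i = -11, 1.
  1·M_0 + 4·M_1 + 1·M_2 = 6(Δ_1 - Δ_0) = 72
Clamped end conditions give two more equations: 2h_0·M_0 + h_0·M_1 = 6(Δ_0 - g'(2)) = -66 and h_1·M_1 + 2h_1·M_2 = 6(g'(4) - Δ_1) = -30.
Forward elimination and back-substitution give M_0 = -53, M_1 = 40, M_2 = -35.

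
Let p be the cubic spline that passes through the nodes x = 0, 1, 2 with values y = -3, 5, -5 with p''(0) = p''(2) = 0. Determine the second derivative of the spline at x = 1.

-27

Write σ_i for p''(x_i). With h_i = 1, 1 and divided differences Δ_i = 8, -10, the continuity of p' gives the tridiagonal system
  1·σ_0 + 4·σ_1 + 1·σ_2 = 6(Δ_1 - Δ_0) = -108
Natural end conditions: σ_0 = σ_2 = 0.
Forward elimination and back-substitution give σ_0 = 0, σ_1 = -27, σ_2 = 0.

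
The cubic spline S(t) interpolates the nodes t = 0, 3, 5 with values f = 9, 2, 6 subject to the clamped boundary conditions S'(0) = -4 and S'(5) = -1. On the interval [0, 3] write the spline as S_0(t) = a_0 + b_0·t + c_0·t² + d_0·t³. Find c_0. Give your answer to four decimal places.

Write m_i for S''(x_i). With h_i = 3, 2 and divided differences Δ_i = -7/3, 2, the continuity of S' gives the tridiagonal system
  3·m_0 + 10·m_1 + 2·m_2 = 6(Δ_1 - Δ_0) = 26
Clamped end conditions give two more equations: 2h_0·m_0 + h_0·m_1 = 6(Δ_0 - S'(0)) = 10 and h_1·m_1 + 2h_1·m_2 = 6(S'(5) - Δ_1) = -18.
Hence m_0 = -1/3, m_1 = 4, m_2 = -13/2.
On [0, 3], with S_0(t) = a_0 + b_0·t + c_0·t² + d_0·t³: c_0 = m_0/2 = -1/6, d_0 = (m_1 - m_0)/(6h_0) = 13/54, b_0 = Δ_0 - h_0(2m_0 + m_1)/6 = -4.

-0.1667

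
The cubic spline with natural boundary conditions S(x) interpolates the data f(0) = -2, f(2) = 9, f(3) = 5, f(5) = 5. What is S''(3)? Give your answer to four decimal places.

With M_i denoting the second derivative at x_i, h_i = 2, 1, 2, and Δ_i = (y_(i+1) − y_i)/h_i = 11/2, -4, 0:
  2·M_0 + 6·M_1 + 1·M_2 = 6(Δ_1 - Δ_0) = -57
  1·M_1 + 6·M_2 + 2·M_3 = 6(Δ_2 - Δ_1) = 24
Natural end conditions: M_0 = M_3 = 0.
Solving: M_0 = 0, M_1 = -366/35, M_2 = 201/35, M_3 = 0.

5.7429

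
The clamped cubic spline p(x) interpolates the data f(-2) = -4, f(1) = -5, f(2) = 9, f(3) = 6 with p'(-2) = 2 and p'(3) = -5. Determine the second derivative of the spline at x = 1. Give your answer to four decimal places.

Let M_i = p''(x_i). Step sizes h_i = 3, 1, 1; slopes of the chords Δ_i = (y_(i+1) - y_i)/h_i = -1/3, 14, -3.
  3·M_0 + 8·M_1 + 1·M_2 = 6(Δ_1 - Δ_0) = 86
  1·M_1 + 4·M_2 + 1·M_3 = 6(Δ_2 - Δ_1) = -102
Clamped end conditions give two more equations: 2h_0·M_0 + h_0·M_1 = 6(Δ_0 - p'(-2)) = -14 and h_2·M_2 + 2h_2·M_3 = 6(p'(3) - Δ_2) = -12.
Solving the tridiagonal system: M_0 = -1046/87, M_1 = 562/29, M_2 = -956/29, M_3 = 304/29.

19.3793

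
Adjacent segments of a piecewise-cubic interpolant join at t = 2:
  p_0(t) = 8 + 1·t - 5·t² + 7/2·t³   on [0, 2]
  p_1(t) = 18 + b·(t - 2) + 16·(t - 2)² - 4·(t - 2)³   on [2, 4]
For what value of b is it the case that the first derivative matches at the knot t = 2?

23

p_0'(t) = 1 - 10·t + 21/2·t², so p_0'(2) = 23. On the right, p_1'(2) = b, so b = 23.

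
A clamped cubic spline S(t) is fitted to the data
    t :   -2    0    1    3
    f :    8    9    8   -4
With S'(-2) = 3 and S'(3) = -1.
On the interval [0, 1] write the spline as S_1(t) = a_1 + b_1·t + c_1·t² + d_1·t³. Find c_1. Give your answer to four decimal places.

With M_i denoting the second derivative at x_i, h_i = 2, 1, 2, and Δ_i = (y_(i+1) − y_i)/h_i = 1/2, -1, -6:
  2·M_0 + 6·M_1 + 1·M_2 = 6(Δ_1 - Δ_0) = -9
  1·M_1 + 6·M_2 + 2·M_3 = 6(Δ_2 - Δ_1) = -30
Clamped end conditions give two more equations: 2h_0·M_0 + h_0·M_1 = 6(Δ_0 - S'(-2)) = -15 and h_2·M_2 + 2h_2·M_3 = 6(S'(3) - Δ_2) = 30.
Forward elimination and back-substitution give M_0 = -145/32, M_1 = 25/16, M_2 = -149/16, M_3 = 389/32.
On [0, 1], with S_1(t) = a_1 + b_1·t + c_1·t² + d_1·t³: c_1 = M_1/2 = 25/32, d_1 = (M_2 - M_1)/(6h_1) = -29/16, b_1 = Δ_1 - h_1(2M_1 + M_2)/6 = 1/32.

0.7813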